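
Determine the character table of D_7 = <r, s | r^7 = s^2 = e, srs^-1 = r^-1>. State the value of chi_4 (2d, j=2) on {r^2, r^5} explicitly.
Conjugacy classes: {e} of size 1, {r^1, r^6} of size 2, {r^2, r^5} of size 2, {r^3, r^4} of size 2, {s, sr, ..., sr^6} of size 7.
Character table:
  irrep \ class              {e} (size 1)  {r^1, r^6} (size 2)  {r^2, r^5} (size 2)  {r^3, r^4} (size 2)  {s, sr, ..., sr^6} (size 7)
  chi_1 (triv)               1             1                    1                    1                    1                          
  chi_2 (sign: r->1, s->-1)  1             1                    1                    1                    -1                         
  chi_3 (2d, j=1)            2             2*cos(2*pi/7)        -2*cos(3*pi/7)       -2*cos(pi/7)         0                          
  chi_4 (2d, j=2)            2             -2*cos(3*pi/7)       -2*cos(pi/7)         2*cos(2*pi/7)        0                          
  chi_5 (2d, j=3)            2             -2*cos(pi/7)         2*cos(2*pi/7)        -2*cos(3*pi/7)       0                          

Spot check: chi_4 (2d, j=2) on {r^2, r^5} = -2*cos(pi/7).

Justification: D_7 has order 2*7 = 14 with 5 conjugacy classes, hence 5 irreducibles. Sum of squared dims 1 + 1 + 4 + 4 + 4 = 14 = |G|. Linear characters come from the abelianisation; the 2-dimensional irreps have character r^k -> 2*cos(2*pi*j*k/7), reflections -> 0.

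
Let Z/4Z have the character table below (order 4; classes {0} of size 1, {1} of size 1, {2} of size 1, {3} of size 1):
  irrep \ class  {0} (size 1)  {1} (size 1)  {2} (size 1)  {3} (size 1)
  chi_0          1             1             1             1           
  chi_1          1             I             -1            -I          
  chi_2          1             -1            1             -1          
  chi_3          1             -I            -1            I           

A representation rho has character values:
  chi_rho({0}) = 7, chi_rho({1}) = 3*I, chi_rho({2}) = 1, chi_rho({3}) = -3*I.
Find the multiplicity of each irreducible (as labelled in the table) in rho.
Multiplicities: chi_0: 2, chi_1: 3, chi_2: 2, chi_3: 0.

Argument: Use <chi_rho, chi> = (1/|G|) sum_C |C| * chi_rho(C) * conj(chi(C)) with |G| = 4 for each irreducible chi in the table:
  <chi_rho, chi_0> = (1/4)[1*(7)*conj(1) + 1*(3*I)*conj(1) + 1*(1)*conj(1) + 1*(-3*I)*conj(1)]
      = (1/4)[(7) + (3*I) + (1) + (-3*I)] = 8/4 = 2
  <chi_rho, chi_1> = (1/4)[1*(7)*conj(1) + 1*(3*I)*conj(I) + 1*(1)*conj(-1) + 1*(-3*I)*conj(-I)]
      = (1/4)[(7) + (3) + (-1) + (3)] = 12/4 = 3
  <chi_rho, chi_2> = (1/4)[1*(7)*conj(1) + 1*(3*I)*conj(-1) + 1*(1)*conj(1) + 1*(-3*I)*conj(-1)]
      = (1/4)[(7) + (-3*I) + (1) + (3*I)] = 8/4 = 2
  <chi_rho, chi_3> = (1/4)[1*(7)*conj(1) + 1*(3*I)*conj(-I) + 1*(1)*conj(-1) + 1*(-3*I)*conj(I)]
      = (1/4)[(7) + (-3) + (-1) + (-3)] = 0/4 = 0
(Exp terms are combined using exp(i*s)*conj(exp(i*t)) = exp(i*(s-t)), and sums of them are collapsed using the identity that for every m > 1 the m distinct m-th roots of unity sum to 0, e.g. 1 + exp(2*I*pi/3) + exp(-2*I*pi/3) = 0.)
Dimension check: dim(rho) = sum (mult * dim) = 2*1 + 3*1 + 2*1 + 0*1 = 7 = chi_rho(e) = 7.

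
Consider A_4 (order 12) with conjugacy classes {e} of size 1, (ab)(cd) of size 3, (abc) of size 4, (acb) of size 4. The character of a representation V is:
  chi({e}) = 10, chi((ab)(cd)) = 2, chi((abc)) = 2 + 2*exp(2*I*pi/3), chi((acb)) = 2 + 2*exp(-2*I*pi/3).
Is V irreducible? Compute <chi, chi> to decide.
Not irreducible (reducible): <chi, chi> = 12 > 1.

<chi, chi> = (1/|G|) sum_C |C| * |chi(C)|^2 = (1/12)[1*|10|^2 + 3*|2|^2 + 4*|2 + 2*exp(2*I*pi/3)|^2 + 4*|2 + 2*exp(-2*I*pi/3)|^2]
  = (1/12)[(100) + (12) + (16) + (16)] = 144/12 = 12.
(Exp terms are combined using exp(i*s)*conj(exp(i*t)) = exp(i*(s-t)), and sums of them are collapsed using the identity that for every m > 1 the m distinct m-th roots of unity sum to 0, e.g. 1 + exp(2*I*pi/3) + exp(-2*I*pi/3) = 0.)
A character is irreducible iff <chi, chi> = 1, so this representation is reducible.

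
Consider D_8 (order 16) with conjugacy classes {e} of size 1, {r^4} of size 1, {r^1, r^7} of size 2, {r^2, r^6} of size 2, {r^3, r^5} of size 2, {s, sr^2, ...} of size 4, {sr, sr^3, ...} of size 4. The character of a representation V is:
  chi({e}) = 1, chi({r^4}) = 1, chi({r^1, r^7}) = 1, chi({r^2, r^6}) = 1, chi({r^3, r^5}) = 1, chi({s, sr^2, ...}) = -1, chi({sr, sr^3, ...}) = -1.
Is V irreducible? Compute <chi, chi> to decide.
Irreducible: <chi, chi> = 1.

Justification: <chi, chi> = (1/|G|) sum_C |C| * |chi(C)|^2 = (1/16)[1*|1|^2 + 1*|1|^2 + 2*|1|^2 + 2*|1|^2 + 2*|1|^2 + 4*|-1|^2 + 4*|-1|^2]
  = (1/16)[(1) + (1) + (2) + (2) + (2) + (4) + (4)] = 16/16 = 1.
A character is irreducible iff <chi, chi> = 1, so this representation is irreducible.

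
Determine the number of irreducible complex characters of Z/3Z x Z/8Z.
24

The number of irreducible complex representations of a finite group equals its number of conjugacy classes. Z/3Z x Z/8Z is abelian of order 24, so every element is its own conjugacy class: 24 classes, so Z/3Z x Z/8Z (order 24) has exactly 24 irreducible complex representations.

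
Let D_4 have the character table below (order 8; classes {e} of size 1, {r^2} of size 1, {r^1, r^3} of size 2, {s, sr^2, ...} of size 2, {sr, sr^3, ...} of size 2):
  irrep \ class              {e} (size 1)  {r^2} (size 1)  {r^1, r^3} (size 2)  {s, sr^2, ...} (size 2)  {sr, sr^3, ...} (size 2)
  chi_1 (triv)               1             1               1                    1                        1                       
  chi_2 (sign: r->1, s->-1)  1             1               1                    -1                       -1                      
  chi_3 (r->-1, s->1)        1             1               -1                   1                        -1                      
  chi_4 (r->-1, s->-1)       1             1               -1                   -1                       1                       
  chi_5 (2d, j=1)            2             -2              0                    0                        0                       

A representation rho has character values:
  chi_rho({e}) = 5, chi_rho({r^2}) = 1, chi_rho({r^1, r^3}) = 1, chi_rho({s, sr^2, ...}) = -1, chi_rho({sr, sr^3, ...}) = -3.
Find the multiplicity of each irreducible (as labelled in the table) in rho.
Multiplicities: chi_1: 0, chi_2: 2, chi_3: 1, chi_4: 0, chi_5: 1.

Argument: Use <chi_rho, chi> = (1/|G|) sum_C |C| * chi_rho(C) * conj(chi(C)) with |G| = 8 for each irreducible chi in the table:
  <chi_rho, chi_1> = (1/8)[1*(5)*conj(1) + 1*(1)*conj(1) + 2*(1)*conj(1) + 2*(-1)*conj(1) + 2*(-3)*conj(1)]
      = (1/8)[(5) + (1) + (2) + (-2) + (-6)] = 0/8 = 0
  <chi_rho, chi_2> = (1/8)[1*(5)*conj(1) + 1*(1)*conj(1) + 2*(1)*conj(1) + 2*(-1)*conj(-1) + 2*(-3)*conj(-1)]
      = (1/8)[(5) + (1) + (2) + (2) + (6)] = 16/8 = 2
  <chi_rho, chi_3> = (1/8)[1*(5)*conj(1) + 1*(1)*conj(1) + 2*(1)*conj(-1) + 2*(-1)*conj(1) + 2*(-3)*conj(-1)]
      = (1/8)[(5) + (1) + (-2) + (-2) + (6)] = 8/8 = 1
  <chi_rho, chi_4> = (1/8)[1*(5)*conj(1) + 1*(1)*conj(1) + 2*(1)*conj(-1) + 2*(-1)*conj(-1) + 2*(-3)*conj(1)]
      = (1/8)[(5) + (1) + (-2) + (2) + (-6)] = 0/8 = 0
  <chi_rho, chi_5> = (1/8)[1*(5)*conj(2) + 1*(1)*conj(-2) + 2*(1)*conj(0) + 2*(-1)*conj(0) + 2*(-3)*conj(0)]
      = (1/8)[(10) + (-2) + (0) + (0) + (0)] = 8/8 = 1
Dimension check: dim(rho) = sum (mult * dim) = 0*1 + 2*1 + 1*1 + 0*1 + 1*2 = 5 = chi_rho(e) = 5.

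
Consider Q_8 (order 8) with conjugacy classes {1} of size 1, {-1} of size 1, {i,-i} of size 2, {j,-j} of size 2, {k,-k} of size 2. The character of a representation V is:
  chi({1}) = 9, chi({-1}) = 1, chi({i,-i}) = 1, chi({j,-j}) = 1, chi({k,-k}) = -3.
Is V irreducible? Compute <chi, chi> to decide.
Not irreducible (reducible): <chi, chi> = 13 > 1.

Reasoning: <chi, chi> = (1/|G|) sum_C |C| * |chi(C)|^2 = (1/8)[1*|9|^2 + 1*|1|^2 + 2*|1|^2 + 2*|1|^2 + 2*|-3|^2]
  = (1/8)[(81) + (1) + (2) + (2) + (18)] = 104/8 = 13.
A character is irreducible iff <chi, chi> = 1, so this representation is reducible.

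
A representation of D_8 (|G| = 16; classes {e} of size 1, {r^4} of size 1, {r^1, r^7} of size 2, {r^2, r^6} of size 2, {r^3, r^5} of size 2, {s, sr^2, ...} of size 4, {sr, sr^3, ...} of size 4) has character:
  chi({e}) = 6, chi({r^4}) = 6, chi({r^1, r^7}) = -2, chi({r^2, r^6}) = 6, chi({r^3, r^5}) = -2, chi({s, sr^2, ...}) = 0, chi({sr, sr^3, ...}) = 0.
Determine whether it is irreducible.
Not irreducible (reducible): <chi, chi> = 10 > 1.

Why: <chi, chi> = (1/|G|) sum_C |C| * |chi(C)|^2 = (1/16)[1*|6|^2 + 1*|6|^2 + 2*|-2|^2 + 2*|6|^2 + 2*|-2|^2 + 4*|0|^2 + 4*|0|^2]
  = (1/16)[(36) + (36) + (8) + (72) + (8) + (0) + (0)] = 160/16 = 10.
A character is irreducible iff <chi, chi> = 1, so this representation is reducible.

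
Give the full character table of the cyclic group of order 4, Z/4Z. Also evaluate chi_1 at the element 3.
Character table of Z/4Z (irreps indexed chi_0,...,chi_3 with chi_k(m) = zeta_4^(k*m), zeta_4 = exp(2*pi*i/4)):
  irrep \ class  {0} (size 1)  {1} (size 1)  {2} (size 1)  {3} (size 1)
  chi_0          1             1             1             1           
  chi_1          1             I             -1            -I          
  chi_2          1             -1            1             -1          
  chi_3          1             -I            -1            I           

Spot check: chi_1(3) = zeta_4^(1*3) = zeta_4^3 = -I.

Details: Z/4Z is abelian, so all 4 irreducible complex representations are 1-dimensional. They are given by chi_k(m) = zeta_4^(k*m) for k = 0,...,3. Row orthogonality: sum_m chi_k(m) conj(chi_l(m)) = 4 * [k = l].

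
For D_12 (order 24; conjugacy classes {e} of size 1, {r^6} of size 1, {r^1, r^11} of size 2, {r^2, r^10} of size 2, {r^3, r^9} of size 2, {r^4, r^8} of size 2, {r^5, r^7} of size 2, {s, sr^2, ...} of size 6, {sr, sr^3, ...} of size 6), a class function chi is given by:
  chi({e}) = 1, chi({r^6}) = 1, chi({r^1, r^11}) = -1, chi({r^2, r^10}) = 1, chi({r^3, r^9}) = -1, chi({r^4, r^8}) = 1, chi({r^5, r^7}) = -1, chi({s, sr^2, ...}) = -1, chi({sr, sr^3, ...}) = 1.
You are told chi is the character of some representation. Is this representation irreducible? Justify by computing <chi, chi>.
Irreducible: <chi, chi> = 1.

<chi, chi> = (1/|G|) sum_C |C| * |chi(C)|^2 = (1/24)[1*|1|^2 + 1*|1|^2 + 2*|-1|^2 + 2*|1|^2 + 2*|-1|^2 + 2*|1|^2 + 2*|-1|^2 + 6*|-1|^2 + 6*|1|^2]
  = (1/24)[(1) + (1) + (2) + (2) + (2) + (2) + (2) + (6) + (6)] = 24/24 = 1.
A character is irreducible iff <chi, chi> = 1, so this representation is irreducible.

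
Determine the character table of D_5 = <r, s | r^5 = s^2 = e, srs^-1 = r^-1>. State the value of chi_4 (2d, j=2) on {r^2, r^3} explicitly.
Conjugacy classes: {e} of size 1, {r^1, r^4} of size 2, {r^2, r^3} of size 2, {s, sr, ..., sr^4} of size 5.
Character table:
  irrep \ class              {e} (size 1)  {r^1, r^4} (size 2)  {r^2, r^3} (size 2)  {s, sr, ..., sr^4} (size 5)
  chi_1 (triv)               1             1                    1                    1                          
  chi_2 (sign: r->1, s->-1)  1             1                    1                    -1                         
  chi_3 (2d, j=1)            2             -1/2 + sqrt(5)/2     -sqrt(5)/2 - 1/2     0                          
  chi_4 (2d, j=2)            2             -sqrt(5)/2 - 1/2     -1/2 + sqrt(5)/2     0                          

Spot check: chi_4 (2d, j=2) on {r^2, r^3} = -1/2 + sqrt(5)/2.

Proof sketch: D_5 has order 2*5 = 10 with 4 conjugacy classes, hence 4 irreducibles. Sum of squared dims 1 + 1 + 4 + 4 = 10 = |G|. Linear characters come from the abelianisation; the 2-dimensional irreps have character r^k -> 2*cos(2*pi*j*k/5), reflections -> 0.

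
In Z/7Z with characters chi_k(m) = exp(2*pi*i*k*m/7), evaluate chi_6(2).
chi_6(2) = zeta_7^12 = exp(-4*I*pi/7)

Why: chi_6(2) = zeta_7^(6*2) = zeta_7^12. Since zeta_7^7 = 1, this equals zeta_7^5 = exp(2*pi*i*5/7) = exp(-4*I*pi/7).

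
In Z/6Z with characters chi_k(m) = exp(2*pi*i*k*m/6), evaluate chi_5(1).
chi_5(1) = zeta_6^5 = exp(-I*pi/3)

Why: chi_5(1) = zeta_6^(5*1) = zeta_6^5. Since zeta_6^6 = 1, this equals zeta_6^5 = exp(2*pi*i*5/6) = exp(-I*pi/3).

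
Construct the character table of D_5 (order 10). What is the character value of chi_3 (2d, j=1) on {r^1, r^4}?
Conjugacy classes: {e} of size 1, {r^1, r^4} of size 2, {r^2, r^3} of size 2, {s, sr, ..., sr^4} of size 5.
Character table:
  irrep \ class              {e} (size 1)  {r^1, r^4} (size 2)  {r^2, r^3} (size 2)  {s, sr, ..., sr^4} (size 5)
  chi_1 (triv)               1             1                    1                    1                          
  chi_2 (sign: r->1, s->-1)  1             1                    1                    -1                         
  chi_3 (2d, j=1)            2             -1/2 + sqrt(5)/2     -sqrt(5)/2 - 1/2     0                          
  chi_4 (2d, j=2)            2             -sqrt(5)/2 - 1/2     -1/2 + sqrt(5)/2     0                          

Spot check: chi_3 (2d, j=1) on {r^1, r^4} = -1/2 + sqrt(5)/2.

Explanation: D_5 has order 2*5 = 10 with 4 conjugacy classes, hence 4 irreducibles. Sum of squared dims 1 + 1 + 4 + 4 = 10 = |G|. Linear characters come from the abelianisation; the 2-dimensional irreps have character r^k -> 2*cos(2*pi*j*k/5), reflections -> 0.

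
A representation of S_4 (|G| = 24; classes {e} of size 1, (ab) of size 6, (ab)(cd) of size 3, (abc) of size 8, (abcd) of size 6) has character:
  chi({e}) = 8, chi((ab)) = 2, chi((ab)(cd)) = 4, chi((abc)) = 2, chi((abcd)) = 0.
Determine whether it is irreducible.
Not irreducible (reducible): <chi, chi> = 7 > 1.

Solution. <chi, chi> = (1/|G|) sum_C |C| * |chi(C)|^2 = (1/24)[1*|8|^2 + 6*|2|^2 + 3*|4|^2 + 8*|2|^2 + 6*|0|^2]
  = (1/24)[(64) + (24) + (48) + (32) + (0)] = 168/24 = 7.
A character is irreducible iff <chi, chi> = 1, so this representation is reducible.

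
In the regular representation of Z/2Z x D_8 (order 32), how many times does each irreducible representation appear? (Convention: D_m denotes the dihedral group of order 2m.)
Each irreducible V_i of dimension d_i appears with multiplicity d_i, i.e. rho_reg = (direct sum over all irreducibles V_i) d_i V_i. The irreducible dimensions for Z/2Z x D_8 are 1, 1, 1, 1, 1, 1, 1, 1, 2, 2, 2, 2, 2, 2: 8 irreducibles of dimension 1, each with multiplicity 1; 6 irreducibles of dimension 2, each with multiplicity 2. Total dimension 8*1*1 + 6*2*2 = 32 = |G|.

Justification: General theorem: in the regular representation of a finite group G, each irreducible appears with multiplicity equal to its dimension. Check: dim(rho_reg) = sum d_i^2 = 1 + 1 + 1 + 1 + 1 + 1 + 1 + 1 + 4 + 4 + 4 + 4 + 4 + 4 = 32 = |G|.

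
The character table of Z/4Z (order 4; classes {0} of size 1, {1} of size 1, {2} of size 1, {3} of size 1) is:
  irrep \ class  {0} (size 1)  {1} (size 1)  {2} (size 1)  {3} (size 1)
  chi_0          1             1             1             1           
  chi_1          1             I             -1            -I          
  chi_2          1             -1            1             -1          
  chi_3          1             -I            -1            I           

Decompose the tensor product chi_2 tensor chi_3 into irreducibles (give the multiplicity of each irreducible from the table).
chi_2 tensor chi_3 = chi_1 (all other irreducibles have multiplicity 0).

Justification: The character of a tensor product is the pointwise product (chi_2 * chi_3)(C) = chi_2(C) * chi_3(C):
  {0}: (1)*(1), {1}: (-1)*(-I), {2}: (1)*(-1), {3}: (-1)*(I)
so (chi_2 * chi_3) takes values
  {0} -> 1, {1} -> I, {2} -> -1, {3} -> -I.
Now take the inner product of this character with each irreducible chi from the table, <chi_2*chi_3, chi> = (1/4) sum_C |C| (chi_2*chi_3)(C) conj(chi(C)):
  <chi_2*chi_3, chi_0> = (1/4)[1*(1)*conj(1) + 1*(I)*conj(1) + 1*(-1)*conj(1) + 1*(-I)*conj(1)]
      = (1/4)[(1) + (I) + (-1) + (-I)] = 0/4 = 0
  <chi_2*chi_3, chi_1> = (1/4)[1*(1)*conj(1) + 1*(I)*conj(I) + 1*(-1)*conj(-1) + 1*(-I)*conj(-I)]
      = (1/4)[(1) + (1) + (1) + (1)] = 4/4 = 1
  <chi_2*chi_3, chi_2> = (1/4)[1*(1)*conj(1) + 1*(I)*conj(-1) + 1*(-1)*conj(1) + 1*(-I)*conj(-1)]
      = (1/4)[(1) + (-I) + (-1) + (I)] = 0/4 = 0
  <chi_2*chi_3, chi_3> = (1/4)[1*(1)*conj(1) + 1*(I)*conj(-I) + 1*(-1)*conj(-1) + 1*(-I)*conj(I)]
      = (1/4)[(1) + (-1) + (1) + (-1)] = 0/4 = 0
(Exp terms are combined using exp(i*s)*conj(exp(i*t)) = exp(i*(s-t)), and sums of them are collapsed using the identity that for every m > 1 the m distinct m-th roots of unity sum to 0, e.g. 1 + exp(2*I*pi/3) + exp(-2*I*pi/3) = 0.)
Hence the multiplicities are chi_1: 1. Dimension check: dim(chi_2)*dim(chi_3) = 1*1 = 1 and sum (mult * dim) = 1*1 = 1.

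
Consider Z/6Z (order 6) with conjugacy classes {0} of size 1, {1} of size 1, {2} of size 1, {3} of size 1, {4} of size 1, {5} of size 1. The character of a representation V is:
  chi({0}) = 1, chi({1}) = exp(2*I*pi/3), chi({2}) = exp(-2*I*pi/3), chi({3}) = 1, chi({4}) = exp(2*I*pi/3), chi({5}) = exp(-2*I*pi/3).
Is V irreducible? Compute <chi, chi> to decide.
Irreducible: <chi, chi> = 1.

Justification: <chi, chi> = (1/|G|) sum_C |C| * |chi(C)|^2 = (1/6)[1*|1|^2 + 1*|exp(2*I*pi/3)|^2 + 1*|exp(-2*I*pi/3)|^2 + 1*|1|^2 + 1*|exp(2*I*pi/3)|^2 + 1*|exp(-2*I*pi/3)|^2]
  = (1/6)[(1) + (1) + (1) + (1) + (1) + (1)] = 6/6 = 1.
(Exp terms are combined using exp(i*s)*conj(exp(i*t)) = exp(i*(s-t)), and sums of them are collapsed using the identity that for every m > 1 the m distinct m-th roots of unity sum to 0, e.g. 1 + exp(2*I*pi/3) + exp(-2*I*pi/3) = 0.)
A character is irreducible iff <chi, chi> = 1, so this representation is irreducible.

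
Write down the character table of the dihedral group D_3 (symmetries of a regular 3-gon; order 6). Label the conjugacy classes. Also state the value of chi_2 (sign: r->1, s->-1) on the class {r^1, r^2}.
Conjugacy classes: {e} of size 1, {r^1, r^2} of size 2, {s, sr, ..., sr^2} of size 3.
Character table:
  irrep \ class              {e} (size 1)  {r^1, r^2} (size 2)  {s, sr, ..., sr^2} (size 3)
  chi_1 (triv)               1             1                    1                          
  chi_2 (sign: r->1, s->-1)  1             1                    -1                         
  chi_3 (2d, j=1)            2             -1                   0                          

Spot check: chi_2 (sign: r->1, s->-1) on {r^1, r^2} = 1.

Solution. D_3 has order 2*3 = 6 with 3 conjugacy classes, hence 3 irreducibles. Sum of squared dims 1 + 1 + 4 = 6 = |G|. Linear characters come from the abelianisation; the 2-dimensional irreps have character r^k -> 2*cos(2*pi*j*k/3), reflections -> 0.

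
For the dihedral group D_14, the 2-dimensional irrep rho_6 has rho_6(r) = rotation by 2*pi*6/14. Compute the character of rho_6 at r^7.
chi_{rho_6}(r^7) = 2*cos(2*pi*6*7/14) = 2

Reasoning: rho_6(r^7) is rotation by angle 2*pi*6*7/14, whose trace is 2*cos(2*pi*6*7/14) = 2.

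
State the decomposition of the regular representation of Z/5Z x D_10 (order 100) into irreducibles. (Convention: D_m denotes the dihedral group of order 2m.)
Each irreducible V_i of dimension d_i appears with multiplicity d_i, i.e. rho_reg = (direct sum over all irreducibles V_i) d_i V_i. The irreducible dimensions for Z/5Z x D_10 are 1, 1, 1, 1, 1, 1, 1, 1, 1, 1, 1, 1, 1, 1, 1, 1, 1, 1, 1, 1, 2, 2, 2, 2, 2, 2, 2, 2, 2, 2, 2, 2, 2, 2, 2, 2, 2, 2, 2, 2: 20 irreducibles of dimension 1, each with multiplicity 1; 20 irreducibles of dimension 2, each with multiplicity 2. Total dimension 20*1*1 + 20*2*2 = 100 = |G|.

Derivation: General theorem: in the regular representation of a finite group G, each irreducible appears with multiplicity equal to its dimension. Check: dim(rho_reg) = sum d_i^2 = 1 + 1 + 1 + 1 + 1 + 1 + 1 + 1 + 1 + 1 + 1 + 1 + 1 + 1 + 1 + 1 + 1 + 1 + 1 + 1 + 4 + 4 + 4 + 4 + 4 + 4 + 4 + 4 + 4 + 4 + 4 + 4 + 4 + 4 + 4 + 4 + 4 + 4 + 4 + 4 = 100 = |G|.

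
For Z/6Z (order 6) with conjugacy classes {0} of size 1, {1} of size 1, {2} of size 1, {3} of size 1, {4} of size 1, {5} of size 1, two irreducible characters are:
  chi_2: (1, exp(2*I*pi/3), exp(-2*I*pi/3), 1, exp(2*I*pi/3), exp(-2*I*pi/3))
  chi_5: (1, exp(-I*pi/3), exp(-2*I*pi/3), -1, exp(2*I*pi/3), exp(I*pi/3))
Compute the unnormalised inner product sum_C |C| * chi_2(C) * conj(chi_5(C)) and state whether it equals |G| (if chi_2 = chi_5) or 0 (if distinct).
Sum = 0; so <chi_2, chi_5> = 0 (distinct irreducibles are orthogonal).

Solution. Compute term by term over conjugacy classes (|C| * chi_2(C) * conj(chi_5(C))):
  1*(1)*conj(1) + 1*(exp(2*I*pi/3))*conj(exp(-I*pi/3)) + 1*(exp(-2*I*pi/3))*conj(exp(-2*I*pi/3)) + 1*(1)*conj(-1) + 1*(exp(2*I*pi/3))*conj(exp(2*I*pi/3)) + 1*(exp(-2*I*pi/3))*conj(exp(I*pi/3))
  = (1) + (-1) + (1) + (-1) + (1) + (-1)
  = 0.
(Exp terms are combined using exp(i*s)*conj(exp(i*t)) = exp(i*(s-t)), and sums of them are collapsed using the identity that for every m > 1 the m distinct m-th roots of unity sum to 0, e.g. 1 + exp(2*I*pi/3) + exp(-2*I*pi/3) = 0.)
Dividing by |G| = 6 gives 0/6 = 0, matching the row-orthogonality relation <chi_2, chi_5> = [chi_2 = chi_5].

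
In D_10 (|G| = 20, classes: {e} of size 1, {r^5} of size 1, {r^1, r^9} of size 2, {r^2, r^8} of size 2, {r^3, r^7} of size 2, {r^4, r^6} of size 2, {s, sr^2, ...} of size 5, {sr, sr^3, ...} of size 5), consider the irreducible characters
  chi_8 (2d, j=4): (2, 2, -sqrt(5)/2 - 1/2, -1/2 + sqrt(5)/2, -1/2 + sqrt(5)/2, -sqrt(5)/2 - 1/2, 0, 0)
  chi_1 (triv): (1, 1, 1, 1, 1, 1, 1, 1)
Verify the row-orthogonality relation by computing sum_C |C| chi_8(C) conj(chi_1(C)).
Sum = 0; so <chi_8, chi_1> = 0 (distinct irreducibles are orthogonal).

Explanation: Compute term by term over conjugacy classes (|C| * chi_8(C) * conj(chi_1(C))):
  1*(2)*conj(1) + 1*(2)*conj(1) + 2*(-sqrt(5)/2 - 1/2)*conj(1) + 2*(-1/2 + sqrt(5)/2)*conj(1) + 2*(-1/2 + sqrt(5)/2)*conj(1) + 2*(-sqrt(5)/2 - 1/2)*conj(1) + 5*(0)*conj(1) + 5*(0)*conj(1)
  = (2) + (2) + (-sqrt(5) - 1) + (-1 + sqrt(5)) + (-1 + sqrt(5)) + (-sqrt(5) - 1) + (0) + (0)
  = 0.
Dividing by |G| = 20 gives 0/20 = 0, matching the row-orthogonality relation <chi_8, chi_1> = [chi_8 = chi_1].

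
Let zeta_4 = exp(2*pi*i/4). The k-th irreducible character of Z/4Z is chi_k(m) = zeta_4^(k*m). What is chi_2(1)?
chi_2(1) = zeta_4^2 = -1

Argument: chi_2(1) = zeta_4^(2*1) = zeta_4^2. Since zeta_4^4 = 1, this equals zeta_4^2 = exp(2*pi*i*2/4) = -1.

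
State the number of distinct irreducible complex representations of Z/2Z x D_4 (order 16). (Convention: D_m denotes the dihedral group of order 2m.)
10

Argument: The number of irreducible complex representations of a finite group equals its number of conjugacy classes. For a direct product, #classes(G x H) = #classes(G) * #classes(H). Z/2Z has 2 classes (abelian), D_4 has 5 classes, so 2 * 5 = 10, so Z/2Z x D_4 (order 16) has exactly 10 irreducible complex representations.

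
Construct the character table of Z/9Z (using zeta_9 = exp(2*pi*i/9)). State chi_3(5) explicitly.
Character table of Z/9Z (irreps indexed chi_0,...,chi_8 with chi_k(m) = zeta_9^(k*m), zeta_9 = exp(2*pi*i/9)):
  irrep \ class  {0} (size 1)  {1} (size 1)    {2} (size 1)    {3} (size 1)    {4} (size 1)    {5} (size 1)    {6} (size 1)    {7} (size 1)    {8} (size 1)  
  chi_0          1             1               1               1               1               1               1               1               1             
  chi_1          1             exp(2*I*pi/9)   exp(4*I*pi/9)   exp(2*I*pi/3)   exp(8*I*pi/9)   exp(-8*I*pi/9)  exp(-2*I*pi/3)  exp(-4*I*pi/9)  exp(-2*I*pi/9)
  chi_2          1             exp(4*I*pi/9)   exp(8*I*pi/9)   exp(-2*I*pi/3)  exp(-2*I*pi/9)  exp(2*I*pi/9)   exp(2*I*pi/3)   exp(-8*I*pi/9)  exp(-4*I*pi/9)
  chi_3          1             exp(2*I*pi/3)   exp(-2*I*pi/3)  1               exp(2*I*pi/3)   exp(-2*I*pi/3)  1               exp(2*I*pi/3)   exp(-2*I*pi/3)
  chi_4          1             exp(8*I*pi/9)   exp(-2*I*pi/9)  exp(2*I*pi/3)   exp(-4*I*pi/9)  exp(4*I*pi/9)   exp(-2*I*pi/3)  exp(2*I*pi/9)   exp(-8*I*pi/9)
  chi_5          1             exp(-8*I*pi/9)  exp(2*I*pi/9)   exp(-2*I*pi/3)  exp(4*I*pi/9)   exp(-4*I*pi/9)  exp(2*I*pi/3)   exp(-2*I*pi/9)  exp(8*I*pi/9) 
  chi_6          1             exp(-2*I*pi/3)  exp(2*I*pi/3)   1               exp(-2*I*pi/3)  exp(2*I*pi/3)   1               exp(-2*I*pi/3)  exp(2*I*pi/3) 
  chi_7          1             exp(-4*I*pi/9)  exp(-8*I*pi/9)  exp(2*I*pi/3)   exp(2*I*pi/9)   exp(-2*I*pi/9)  exp(-2*I*pi/3)  exp(8*I*pi/9)   exp(4*I*pi/9) 
  chi_8          1             exp(-2*I*pi/9)  exp(-4*I*pi/9)  exp(-2*I*pi/3)  exp(-8*I*pi/9)  exp(8*I*pi/9)   exp(2*I*pi/3)   exp(4*I*pi/9)   exp(2*I*pi/9) 

Spot check: chi_3(5) = zeta_9^(3*5) = zeta_9^15 = exp(-2*I*pi/3).

Proof sketch: Z/9Z is abelian, so all 9 irreducible complex representations are 1-dimensional. They are given by chi_k(m) = zeta_9^(k*m) for k = 0,...,8. Row orthogonality: sum_m chi_k(m) conj(chi_l(m)) = 9 * [k = l].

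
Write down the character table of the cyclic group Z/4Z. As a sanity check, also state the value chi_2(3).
Character table of Z/4Z (irreps indexed chi_0,...,chi_3 with chi_k(m) = zeta_4^(k*m), zeta_4 = exp(2*pi*i/4)):
  irrep \ class  {0} (size 1)  {1} (size 1)  {2} (size 1)  {3} (size 1)
  chi_0          1             1             1             1           
  chi_1          1             I             -1            -I          
  chi_2          1             -1            1             -1          
  chi_3          1             -I            -1            I           

Spot check: chi_2(3) = zeta_4^(2*3) = zeta_4^6 = -1.

Proof sketch: Z/4Z is abelian, so all 4 irreducible complex representations are 1-dimensional. They are given by chi_k(m) = zeta_4^(k*m) for k = 0,...,3. Row orthogonality: sum_m chi_k(m) conj(chi_l(m)) = 4 * [k = l].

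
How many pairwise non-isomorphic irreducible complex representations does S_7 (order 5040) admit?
15

Argument: The number of irreducible complex representations of a finite group equals its number of conjugacy classes. Conjugacy classes in S_7 correspond to cycle types, i.e. partitions of 7; there are p(7) = 15 of them, so S_7 (order 5040) has exactly 15 irreducible complex representations.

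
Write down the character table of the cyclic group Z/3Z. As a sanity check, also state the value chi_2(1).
Character table of Z/3Z (irreps indexed chi_0,...,chi_2 with chi_k(m) = zeta_3^(k*m), zeta_3 = exp(2*pi*i/3)):
  irrep \ class  {0} (size 1)  {1} (size 1)    {2} (size 1)  
  chi_0          1             1               1             
  chi_1          1             exp(2*I*pi/3)   exp(-2*I*pi/3)
  chi_2          1             exp(-2*I*pi/3)  exp(2*I*pi/3) 

Spot check: chi_2(1) = zeta_3^(2*1) = zeta_3^2 = exp(-2*I*pi/3).

Working: Z/3Z is abelian, so all 3 irreducible complex representations are 1-dimensional. They are given by chi_k(m) = zeta_3^(k*m) for k = 0,...,2. Row orthogonality: sum_m chi_k(m) conj(chi_l(m)) = 3 * [k = l].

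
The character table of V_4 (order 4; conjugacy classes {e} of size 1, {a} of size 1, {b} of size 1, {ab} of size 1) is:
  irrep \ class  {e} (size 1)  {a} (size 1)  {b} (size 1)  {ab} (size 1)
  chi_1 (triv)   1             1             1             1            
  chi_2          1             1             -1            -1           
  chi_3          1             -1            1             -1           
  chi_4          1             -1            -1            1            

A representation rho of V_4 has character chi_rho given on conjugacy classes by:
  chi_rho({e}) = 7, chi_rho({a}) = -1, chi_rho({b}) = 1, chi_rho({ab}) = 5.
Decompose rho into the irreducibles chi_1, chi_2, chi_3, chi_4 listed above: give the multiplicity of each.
Multiplicities: chi_1: 3, chi_2: 0, chi_3: 1, chi_4: 3.

Reasoning: Use <chi_rho, chi> = (1/|G|) sum_C |C| * chi_rho(C) * conj(chi(C)) with |G| = 4 for each irreducible chi in the table:
  <chi_rho, chi_1> = (1/4)[1*(7)*conj(1) + 1*(-1)*conj(1) + 1*(1)*conj(1) + 1*(5)*conj(1)]
      = (1/4)[(7) + (-1) + (1) + (5)] = 12/4 = 3
  <chi_rho, chi_2> = (1/4)[1*(7)*conj(1) + 1*(-1)*conj(1) + 1*(1)*conj(-1) + 1*(5)*conj(-1)]
      = (1/4)[(7) + (-1) + (-1) + (-5)] = 0/4 = 0
  <chi_rho, chi_3> = (1/4)[1*(7)*conj(1) + 1*(-1)*conj(-1) + 1*(1)*conj(1) + 1*(5)*conj(-1)]
      = (1/4)[(7) + (1) + (1) + (-5)] = 4/4 = 1
  <chi_rho, chi_4> = (1/4)[1*(7)*conj(1) + 1*(-1)*conj(-1) + 1*(1)*conj(-1) + 1*(5)*conj(1)]
      = (1/4)[(7) + (1) + (-1) + (5)] = 12/4 = 3
Dimension check: dim(rho) = sum (mult * dim) = 3*1 + 0*1 + 1*1 + 3*1 = 7 = chi_rho(e) = 7.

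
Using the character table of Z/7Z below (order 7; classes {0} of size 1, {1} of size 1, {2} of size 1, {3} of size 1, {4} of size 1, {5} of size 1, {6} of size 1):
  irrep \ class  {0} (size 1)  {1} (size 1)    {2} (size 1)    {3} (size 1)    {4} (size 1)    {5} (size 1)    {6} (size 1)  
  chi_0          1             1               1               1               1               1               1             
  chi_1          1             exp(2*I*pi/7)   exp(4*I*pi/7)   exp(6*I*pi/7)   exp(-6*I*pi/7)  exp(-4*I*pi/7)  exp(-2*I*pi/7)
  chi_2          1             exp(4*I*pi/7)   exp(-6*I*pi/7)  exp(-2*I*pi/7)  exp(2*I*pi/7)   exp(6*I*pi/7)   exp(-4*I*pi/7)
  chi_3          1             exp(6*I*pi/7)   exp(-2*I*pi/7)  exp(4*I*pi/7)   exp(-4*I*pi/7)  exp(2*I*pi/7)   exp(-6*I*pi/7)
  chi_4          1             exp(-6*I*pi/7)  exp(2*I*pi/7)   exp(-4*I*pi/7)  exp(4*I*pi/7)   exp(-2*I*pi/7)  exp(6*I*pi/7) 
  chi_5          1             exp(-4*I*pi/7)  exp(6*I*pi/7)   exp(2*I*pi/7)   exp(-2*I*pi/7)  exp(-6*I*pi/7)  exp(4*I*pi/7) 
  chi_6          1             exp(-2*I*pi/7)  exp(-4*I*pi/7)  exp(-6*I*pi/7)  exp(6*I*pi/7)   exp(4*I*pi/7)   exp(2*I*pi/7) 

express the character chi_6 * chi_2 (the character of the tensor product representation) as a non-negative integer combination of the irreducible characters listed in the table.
chi_6 tensor chi_2 = chi_1 (all other irreducibles have multiplicity 0).

Why: The character of a tensor product is the pointwise product (chi_6 * chi_2)(C) = chi_6(C) * chi_2(C):
  {0}: (1)*(1), {1}: (exp(-2*I*pi/7))*(exp(4*I*pi/7)), {2}: (exp(-4*I*pi/7))*(exp(-6*I*pi/7)), {3}: (exp(-6*I*pi/7))*(exp(-2*I*pi/7)), {4}: (exp(6*I*pi/7))*(exp(2*I*pi/7)), {5}: (exp(4*I*pi/7))*(exp(6*I*pi/7)), {6}: (exp(2*I*pi/7))*(exp(-4*I*pi/7))
so (chi_6 * chi_2) takes values
  {0} -> 1, {1} -> exp(2*I*pi/7), {2} -> exp(4*I*pi/7), {3} -> exp(6*I*pi/7), {4} -> exp(-6*I*pi/7), {5} -> exp(-4*I*pi/7), {6} -> exp(-2*I*pi/7).
Now take the inner product of this character with each irreducible chi from the table, <chi_6*chi_2, chi> = (1/7) sum_C |C| (chi_6*chi_2)(C) conj(chi(C)):
  <chi_6*chi_2, chi_0> = (1/7)[1*(1)*conj(1) + 1*(exp(2*I*pi/7))*conj(1) + 1*(exp(4*I*pi/7))*conj(1) + 1*(exp(6*I*pi/7))*conj(1) + 1*(exp(-6*I*pi/7))*conj(1) + 1*(exp(-4*I*pi/7))*conj(1) + 1*(exp(-2*I*pi/7))*conj(1)]
      = (1/7)[(1) + (exp(2*I*pi/7)) + (exp(4*I*pi/7)) + (exp(6*I*pi/7)) + (exp(-6*I*pi/7)) + (exp(-4*I*pi/7)) + (exp(-2*I*pi/7))] = 0/7 = 0
  <chi_6*chi_2, chi_1> = (1/7)[1*(1)*conj(1) + 1*(exp(2*I*pi/7))*conj(exp(2*I*pi/7)) + 1*(exp(4*I*pi/7))*conj(exp(4*I*pi/7)) + 1*(exp(6*I*pi/7))*conj(exp(6*I*pi/7)) + 1*(exp(-6*I*pi/7))*conj(exp(-6*I*pi/7)) + 1*(exp(-4*I*pi/7))*conj(exp(-4*I*pi/7)) + 1*(exp(-2*I*pi/7))*conj(exp(-2*I*pi/7))]
      = (1/7)[(1) + (1) + (1) + (1) + (1) + (1) + (1)] = 7/7 = 1
  <chi_6*chi_2, chi_2> = (1/7)[1*(1)*conj(1) + 1*(exp(2*I*pi/7))*conj(exp(4*I*pi/7)) + 1*(exp(4*I*pi/7))*conj(exp(-6*I*pi/7)) + 1*(exp(6*I*pi/7))*conj(exp(-2*I*pi/7)) + 1*(exp(-6*I*pi/7))*conj(exp(2*I*pi/7)) + 1*(exp(-4*I*pi/7))*conj(exp(6*I*pi/7)) + 1*(exp(-2*I*pi/7))*conj(exp(-4*I*pi/7))]
      = (1/7)[(1) + (exp(-2*I*pi/7)) + (exp(-4*I*pi/7)) + (exp(-6*I*pi/7)) + (exp(6*I*pi/7)) + (exp(4*I*pi/7)) + (exp(2*I*pi/7))] = 0/7 = 0
  <chi_6*chi_2, chi_3> = (1/7)[1*(1)*conj(1) + 1*(exp(2*I*pi/7))*conj(exp(6*I*pi/7)) + 1*(exp(4*I*pi/7))*conj(exp(-2*I*pi/7)) + 1*(exp(6*I*pi/7))*conj(exp(4*I*pi/7)) + 1*(exp(-6*I*pi/7))*conj(exp(-4*I*pi/7)) + 1*(exp(-4*I*pi/7))*conj(exp(2*I*pi/7)) + 1*(exp(-2*I*pi/7))*conj(exp(-6*I*pi/7))]
      = (1/7)[(1) + (exp(-4*I*pi/7)) + (exp(6*I*pi/7)) + (exp(2*I*pi/7)) + (exp(-2*I*pi/7)) + (exp(-6*I*pi/7)) + (exp(4*I*pi/7))] = 0/7 = 0
  <chi_6*chi_2, chi_4> = (1/7)[1*(1)*conj(1) + 1*(exp(2*I*pi/7))*conj(exp(-6*I*pi/7)) + 1*(exp(4*I*pi/7))*conj(exp(2*I*pi/7)) + 1*(exp(6*I*pi/7))*conj(exp(-4*I*pi/7)) + 1*(exp(-6*I*pi/7))*conj(exp(4*I*pi/7)) + 1*(exp(-4*I*pi/7))*conj(exp(-2*I*pi/7)) + 1*(exp(-2*I*pi/7))*conj(exp(6*I*pi/7))]
      = (1/7)[(1) + (exp(-6*I*pi/7)) + (exp(2*I*pi/7)) + (exp(-4*I*pi/7)) + (exp(4*I*pi/7)) + (exp(-2*I*pi/7)) + (exp(6*I*pi/7))] = 0/7 = 0
  <chi_6*chi_2, chi_5> = (1/7)[1*(1)*conj(1) + 1*(exp(2*I*pi/7))*conj(exp(-4*I*pi/7)) + 1*(exp(4*I*pi/7))*conj(exp(6*I*pi/7)) + 1*(exp(6*I*pi/7))*conj(exp(2*I*pi/7)) + 1*(exp(-6*I*pi/7))*conj(exp(-2*I*pi/7)) + 1*(exp(-4*I*pi/7))*conj(exp(-6*I*pi/7)) + 1*(exp(-2*I*pi/7))*conj(exp(4*I*pi/7))]
      = (1/7)[(1) + (exp(6*I*pi/7)) + (exp(-2*I*pi/7)) + (exp(4*I*pi/7)) + (exp(-4*I*pi/7)) + (exp(2*I*pi/7)) + (exp(-6*I*pi/7))] = 0/7 = 0
  <chi_6*chi_2, chi_6> = (1/7)[1*(1)*conj(1) + 1*(exp(2*I*pi/7))*conj(exp(-2*I*pi/7)) + 1*(exp(4*I*pi/7))*conj(exp(-4*I*pi/7)) + 1*(exp(6*I*pi/7))*conj(exp(-6*I*pi/7)) + 1*(exp(-6*I*pi/7))*conj(exp(6*I*pi/7)) + 1*(exp(-4*I*pi/7))*conj(exp(4*I*pi/7)) + 1*(exp(-2*I*pi/7))*conj(exp(2*I*pi/7))]
      = (1/7)[(1) + (exp(4*I*pi/7)) + (exp(-6*I*pi/7)) + (exp(-2*I*pi/7)) + (exp(2*I*pi/7)) + (exp(6*I*pi/7)) + (exp(-4*I*pi/7))] = 0/7 = 0
(Exp terms are combined using exp(i*s)*conj(exp(i*t)) = exp(i*(s-t)), and sums of them are collapsed using the identity that for every m > 1 the m distinct m-th roots of unity sum to 0, e.g. 1 + exp(2*I*pi/3) + exp(-2*I*pi/3) = 0.)
Hence the multiplicities are chi_1: 1. Dimension check: dim(chi_6)*dim(chi_2) = 1*1 = 1 and sum (mult * dim) = 1*1 = 1.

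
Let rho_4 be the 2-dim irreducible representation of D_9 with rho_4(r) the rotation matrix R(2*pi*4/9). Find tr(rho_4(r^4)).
chi_{rho_4}(r^4) = 2*cos(2*pi*4*4/9) = 2*cos(4*pi/9)

Justification: rho_4(r^4) is rotation by angle 2*pi*4*4/9, whose trace is 2*cos(2*pi*4*4/9) = 2*cos(4*pi/9).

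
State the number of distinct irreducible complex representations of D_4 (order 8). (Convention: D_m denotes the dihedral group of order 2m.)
5

Explanation: The number of irreducible complex representations of a finite group equals its number of conjugacy classes. D_4 has 5 conjugacy classes (n/2 + 3 for n even), so D_4 (order 8) has exactly 5 irreducible complex representations.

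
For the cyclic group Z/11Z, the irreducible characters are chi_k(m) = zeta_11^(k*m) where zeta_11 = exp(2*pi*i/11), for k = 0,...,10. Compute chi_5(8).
chi_5(8) = zeta_11^40 = exp(-8*I*pi/11)

Why: chi_5(8) = zeta_11^(5*8) = zeta_11^40. Since zeta_11^11 = 1, this equals zeta_11^7 = exp(2*pi*i*7/11) = exp(-8*I*pi/11).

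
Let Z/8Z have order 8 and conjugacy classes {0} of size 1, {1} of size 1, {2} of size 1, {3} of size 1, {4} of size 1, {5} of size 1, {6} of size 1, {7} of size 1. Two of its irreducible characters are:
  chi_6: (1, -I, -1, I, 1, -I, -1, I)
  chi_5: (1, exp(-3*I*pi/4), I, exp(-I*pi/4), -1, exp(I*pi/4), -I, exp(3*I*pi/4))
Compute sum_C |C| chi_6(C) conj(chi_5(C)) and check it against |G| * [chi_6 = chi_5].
Sum = 0; so <chi_6, chi_5> = 0 (distinct irreducibles are orthogonal).

Argument: Compute term by term over conjugacy classes (|C| * chi_6(C) * conj(chi_5(C))):
  1*(1)*conj(1) + 1*(-I)*conj(exp(-3*I*pi/4)) + 1*(-1)*conj(I) + 1*(I)*conj(exp(-I*pi/4)) + 1*(1)*conj(-1) + 1*(-I)*conj(exp(I*pi/4)) + 1*(-1)*conj(-I) + 1*(I)*conj(exp(3*I*pi/4))
  = (1) + (-exp(-3*I*pi/4)) + (I) + (exp(3*I*pi/4)) + (-1) + (-exp(I*pi/4)) + (-I) + (exp(-I*pi/4))
  = 0.
(Exp terms are combined using exp(i*s)*conj(exp(i*t)) = exp(i*(s-t)), and sums of them are collapsed using the identity that for every m > 1 the m distinct m-th roots of unity sum to 0, e.g. 1 + exp(2*I*pi/3) + exp(-2*I*pi/3) = 0.)
Dividing by |G| = 8 gives 0/8 = 0, matching the row-orthogonality relation <chi_6, chi_5> = [chi_6 = chi_5].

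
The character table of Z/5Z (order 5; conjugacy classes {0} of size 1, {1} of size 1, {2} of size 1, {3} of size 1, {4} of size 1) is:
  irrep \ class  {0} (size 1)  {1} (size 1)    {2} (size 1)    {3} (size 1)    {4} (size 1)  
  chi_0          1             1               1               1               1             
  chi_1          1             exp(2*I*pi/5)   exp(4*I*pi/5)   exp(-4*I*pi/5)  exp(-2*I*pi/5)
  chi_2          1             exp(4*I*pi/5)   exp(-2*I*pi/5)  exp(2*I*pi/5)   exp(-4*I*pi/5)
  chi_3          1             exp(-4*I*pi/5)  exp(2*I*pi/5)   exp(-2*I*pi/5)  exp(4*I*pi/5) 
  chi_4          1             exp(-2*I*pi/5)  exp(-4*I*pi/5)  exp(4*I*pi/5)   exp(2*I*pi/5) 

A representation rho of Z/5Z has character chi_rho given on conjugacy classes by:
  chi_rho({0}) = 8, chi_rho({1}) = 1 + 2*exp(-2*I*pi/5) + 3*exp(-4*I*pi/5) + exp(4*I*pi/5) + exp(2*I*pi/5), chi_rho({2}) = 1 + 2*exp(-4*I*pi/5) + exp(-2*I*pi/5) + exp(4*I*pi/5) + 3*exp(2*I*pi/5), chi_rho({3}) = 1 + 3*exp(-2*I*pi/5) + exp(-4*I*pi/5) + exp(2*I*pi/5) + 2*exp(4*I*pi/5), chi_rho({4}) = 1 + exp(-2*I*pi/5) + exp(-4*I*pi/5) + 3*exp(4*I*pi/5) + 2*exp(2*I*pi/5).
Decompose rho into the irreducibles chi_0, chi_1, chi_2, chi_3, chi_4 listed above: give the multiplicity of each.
Multiplicities: chi_0: 1, chi_1: 1, chi_2: 1, chi_3: 3, chi_4: 2.

Explanation: Use <chi_rho, chi> = (1/|G|) sum_C |C| * chi_rho(C) * conj(chi(C)) with |G| = 5 for each irreducible chi in the table:
  <chi_rho, chi_0> = (1/5)[1*(8)*conj(1) + 1*(1 + 2*exp(-2*I*pi/5) + 3*exp(-4*I*pi/5) + exp(4*I*pi/5) + exp(2*I*pi/5))*conj(1) + 1*(1 + 2*exp(-4*I*pi/5) + exp(-2*I*pi/5) + exp(4*I*pi/5) + 3*exp(2*I*pi/5))*conj(1) + 1*(1 + 3*exp(-2*I*pi/5) + exp(-4*I*pi/5) + exp(2*I*pi/5) + 2*exp(4*I*pi/5))*conj(1) + 1*(1 + exp(-2*I*pi/5) + exp(-4*I*pi/5) + 3*exp(4*I*pi/5) + 2*exp(2*I*pi/5))*conj(1)]
      = (1/5)[(8) + (1 + 2*exp(-2*I*pi/5) + 3*exp(-4*I*pi/5) + exp(4*I*pi/5) + exp(2*I*pi/5)) + (1 + 2*exp(-4*I*pi/5) + exp(-2*I*pi/5) + exp(4*I*pi/5) + 3*exp(2*I*pi/5)) + (1 + 3*exp(-2*I*pi/5) + exp(-4*I*pi/5) + exp(2*I*pi/5) + 2*exp(4*I*pi/5)) + (1 + exp(-2*I*pi/5) + exp(-4*I*pi/5) + 3*exp(4*I*pi/5) + 2*exp(2*I*pi/5))] = 5/5 = 1
  <chi_rho, chi_1> = (1/5)[1*(8)*conj(1) + 1*(1 + 2*exp(-2*I*pi/5) + 3*exp(-4*I*pi/5) + exp(4*I*pi/5) + exp(2*I*pi/5))*conj(exp(2*I*pi/5)) + 1*(1 + 2*exp(-4*I*pi/5) + exp(-2*I*pi/5) + exp(4*I*pi/5) + 3*exp(2*I*pi/5))*conj(exp(4*I*pi/5)) + 1*(1 + 3*exp(-2*I*pi/5) + exp(-4*I*pi/5) + exp(2*I*pi/5) + 2*exp(4*I*pi/5))*conj(exp(-4*I*pi/5)) + 1*(1 + exp(-2*I*pi/5) + exp(-4*I*pi/5) + 3*exp(4*I*pi/5) + 2*exp(2*I*pi/5))*conj(exp(-2*I*pi/5))]
      = (1/5)[(8) + (1 + 2*exp(-4*I*pi/5) + exp(-2*I*pi/5) + exp(2*I*pi/5) + 3*exp(4*I*pi/5)) + (1 + 3*exp(-2*I*pi/5) + exp(-4*I*pi/5) + exp(4*I*pi/5) + 2*exp(2*I*pi/5)) + (1 + 2*exp(-2*I*pi/5) + exp(-4*I*pi/5) + exp(4*I*pi/5) + 3*exp(2*I*pi/5)) + (1 + 3*exp(-4*I*pi/5) + exp(-2*I*pi/5) + exp(2*I*pi/5) + 2*exp(4*I*pi/5))] = 5/5 = 1
  <chi_rho, chi_2> = (1/5)[1*(8)*conj(1) + 1*(1 + 2*exp(-2*I*pi/5) + 3*exp(-4*I*pi/5) + exp(4*I*pi/5) + exp(2*I*pi/5))*conj(exp(4*I*pi/5)) + 1*(1 + 2*exp(-4*I*pi/5) + exp(-2*I*pi/5) + exp(4*I*pi/5) + 3*exp(2*I*pi/5))*conj(exp(-2*I*pi/5)) + 1*(1 + 3*exp(-2*I*pi/5) + exp(-4*I*pi/5) + exp(2*I*pi/5) + 2*exp(4*I*pi/5))*conj(exp(2*I*pi/5)) + 1*(1 + exp(-2*I*pi/5) + exp(-4*I*pi/5) + 3*exp(4*I*pi/5) + 2*exp(2*I*pi/5))*conj(exp(-4*I*pi/5))]
      = (1/5)[(8) + (1 + exp(-2*I*pi/5) + exp(-4*I*pi/5) + 2*exp(4*I*pi/5) + 3*exp(2*I*pi/5)) + (1 + 2*exp(-2*I*pi/5) + exp(-4*I*pi/5) + exp(2*I*pi/5) + 3*exp(4*I*pi/5)) + (1 + 3*exp(-4*I*pi/5) + exp(-2*I*pi/5) + exp(4*I*pi/5) + 2*exp(2*I*pi/5)) + (1 + 3*exp(-2*I*pi/5) + 2*exp(-4*I*pi/5) + exp(4*I*pi/5) + exp(2*I*pi/5))] = 5/5 = 1
  <chi_rho, chi_3> = (1/5)[1*(8)*conj(1) + 1*(1 + 2*exp(-2*I*pi/5) + 3*exp(-4*I*pi/5) + exp(4*I*pi/5) + exp(2*I*pi/5))*conj(exp(-4*I*pi/5)) + 1*(1 + 2*exp(-4*I*pi/5) + exp(-2*I*pi/5) + exp(4*I*pi/5) + 3*exp(2*I*pi/5))*conj(exp(2*I*pi/5)) + 1*(1 + 3*exp(-2*I*pi/5) + exp(-4*I*pi/5) + exp(2*I*pi/5) + 2*exp(4*I*pi/5))*conj(exp(-2*I*pi/5)) + 1*(1 + exp(-2*I*pi/5) + exp(-4*I*pi/5) + 3*exp(4*I*pi/5) + 2*exp(2*I*pi/5))*conj(exp(4*I*pi/5))]
      = (1/5)[(8) + (3 + exp(-2*I*pi/5) + exp(-4*I*pi/5) + exp(4*I*pi/5) + 2*exp(2*I*pi/5)) + (3 + exp(-2*I*pi/5) + exp(-4*I*pi/5) + exp(2*I*pi/5) + 2*exp(4*I*pi/5)) + (3 + 2*exp(-4*I*pi/5) + exp(-2*I*pi/5) + exp(4*I*pi/5) + exp(2*I*pi/5)) + (3 + 2*exp(-2*I*pi/5) + exp(-4*I*pi/5) + exp(4*I*pi/5) + exp(2*I*pi/5))] = 15/5 = 3
  <chi_rho, chi_4> = (1/5)[1*(8)*conj(1) + 1*(1 + 2*exp(-2*I*pi/5) + 3*exp(-4*I*pi/5) + exp(4*I*pi/5) + exp(2*I*pi/5))*conj(exp(-2*I*pi/5)) + 1*(1 + 2*exp(-4*I*pi/5) + exp(-2*I*pi/5) + exp(4*I*pi/5) + 3*exp(2*I*pi/5))*conj(exp(-4*I*pi/5)) + 1*(1 + 3*exp(-2*I*pi/5) + exp(-4*I*pi/5) + exp(2*I*pi/5) + 2*exp(4*I*pi/5))*conj(exp(4*I*pi/5)) + 1*(1 + exp(-2*I*pi/5) + exp(-4*I*pi/5) + 3*exp(4*I*pi/5) + 2*exp(2*I*pi/5))*conj(exp(2*I*pi/5))]
      = (1/5)[(8) + (2 + 3*exp(-2*I*pi/5) + exp(-4*I*pi/5) + exp(4*I*pi/5) + exp(2*I*pi/5)) + (2 + 3*exp(-4*I*pi/5) + exp(-2*I*pi/5) + exp(4*I*pi/5) + exp(2*I*pi/5)) + (2 + exp(-2*I*pi/5) + exp(-4*I*pi/5) + exp(2*I*pi/5) + 3*exp(4*I*pi/5)) + (2 + exp(-2*I*pi/5) + exp(-4*I*pi/5) + exp(4*I*pi/5) + 3*exp(2*I*pi/5))] = 10/5 = 2
(Exp terms are combined using exp(i*s)*conj(exp(i*t)) = exp(i*(s-t)), and sums of them are collapsed using the identity that for every m > 1 the m distinct m-th roots of unity sum to 0, e.g. 1 + exp(2*I*pi/3) + exp(-2*I*pi/3) = 0.)
Dimension check: dim(rho) = sum (mult * dim) = 1*1 + 1*1 + 1*1 + 3*1 + 2*1 = 8 = chi_rho(e) = 8.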